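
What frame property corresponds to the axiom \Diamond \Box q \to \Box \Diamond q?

Convergence

This schema is the .2 axiom.
Its frame correspondent is convergence — \forall x \forall y \forall z (Rxy \wedge Rxz \to \exists w (Ryw \wedge Rzw)).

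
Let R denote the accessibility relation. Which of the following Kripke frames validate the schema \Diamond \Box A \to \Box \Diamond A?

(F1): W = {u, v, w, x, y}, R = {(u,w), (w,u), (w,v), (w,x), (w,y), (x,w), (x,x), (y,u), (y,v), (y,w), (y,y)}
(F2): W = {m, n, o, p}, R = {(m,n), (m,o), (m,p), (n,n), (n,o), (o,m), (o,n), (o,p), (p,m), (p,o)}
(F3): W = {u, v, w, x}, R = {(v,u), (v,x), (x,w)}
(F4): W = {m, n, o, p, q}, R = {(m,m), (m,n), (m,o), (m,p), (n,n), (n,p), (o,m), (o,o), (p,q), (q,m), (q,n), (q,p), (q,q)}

(F2)

This is the axiom for convergence; its first-order frame correspondent is \forall x \forall y \forall z (Rxy \wedge Rxz \to \exists w (Ryw \wedge Rzw)).
(F1): fails — Rwu and Rwv but u and v have no common successor.
(F2): ✓.
(F3): fails — Rvu and Rvu but u and u have no common successor.
(F4): fails — Rmo and Rmn but o and n have no common successor.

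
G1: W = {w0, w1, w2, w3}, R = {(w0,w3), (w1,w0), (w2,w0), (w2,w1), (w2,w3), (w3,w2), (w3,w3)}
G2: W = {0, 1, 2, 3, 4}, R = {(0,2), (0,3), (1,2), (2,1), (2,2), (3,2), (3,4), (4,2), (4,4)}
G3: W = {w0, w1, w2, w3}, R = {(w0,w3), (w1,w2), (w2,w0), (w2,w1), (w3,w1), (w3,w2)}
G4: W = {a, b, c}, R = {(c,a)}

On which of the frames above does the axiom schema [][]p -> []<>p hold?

Frame correspondent (Sahlqvist): forall x forall z (xRz -> exists w (x R^2 w & zRw)) — i.e. a generalized confluence (Geach) condition.
G1: satisfies the condition.
G2: satisfies the condition.
G3: satisfies the condition.
G4: fails — cRa but no w with cR²w and aRw.

G1, G2, G3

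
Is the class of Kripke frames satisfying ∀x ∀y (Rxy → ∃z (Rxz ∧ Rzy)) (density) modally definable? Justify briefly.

The condition is density. A defining modal formula is □□q → □q.
Suppose □□q→□q is valid. Take Rxy and set V(q)={w : xR²w}. Then □□q at x, so □q at x, so q at y, i.e. ∃z(Rxz∧Rzy).

Yes — defined by □□q → □q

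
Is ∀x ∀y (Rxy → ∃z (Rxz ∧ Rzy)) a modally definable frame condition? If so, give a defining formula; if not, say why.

Yes: it is density, defined by the C4 schema □□q → □q.

Yes, by □□q → □q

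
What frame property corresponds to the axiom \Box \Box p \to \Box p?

Suppose □□p→□p is valid. Take Rxy and set V(p)={w : xR²w}. Then □□p at x, so □p at x, so p at y, i.e. ∃z(Rxz∧Rzy).
The converse is a direct semantic check.
So the correspondent is density.

density: \forall x \forall y (Rxy \to \exists z (Rxz \wedge Rzy))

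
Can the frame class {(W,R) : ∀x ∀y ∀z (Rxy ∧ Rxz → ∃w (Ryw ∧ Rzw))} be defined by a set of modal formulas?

Yes — defined by ◇□r → □◇r

The condition is convergence. A defining modal formula is ◇□r → □◇r.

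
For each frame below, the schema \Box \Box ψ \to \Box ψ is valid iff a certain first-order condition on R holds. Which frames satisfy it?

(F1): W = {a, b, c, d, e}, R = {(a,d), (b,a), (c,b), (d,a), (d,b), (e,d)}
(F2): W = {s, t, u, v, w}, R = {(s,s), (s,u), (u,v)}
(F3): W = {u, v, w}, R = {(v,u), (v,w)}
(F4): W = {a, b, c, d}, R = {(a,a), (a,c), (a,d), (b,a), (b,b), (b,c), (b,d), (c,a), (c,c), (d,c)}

Frame correspondent (Sahlqvist): \forall x \forall y (Rxy \to \exists z (Rxz \wedge Rzy)) — i.e. density.
(F1): fails — Rba but no z with Rbz and Rza.
(F2): fails — Ruv but no z with Ruz and Rzv.
(F3): fails — Rvu but no z with Rvz and Rzu.
(F4): condition met.

(F4)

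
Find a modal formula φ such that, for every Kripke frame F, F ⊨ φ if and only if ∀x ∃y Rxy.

□q → ◇q

This is seriality; the standard corresponding axiom is D: □q → ◇q.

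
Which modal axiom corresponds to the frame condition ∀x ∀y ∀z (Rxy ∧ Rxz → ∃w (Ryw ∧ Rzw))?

◇□r → □◇r

The condition is convergence. The .2 schema ◇□r → □◇r defines it.
Suppose ◇□r→□◇r is valid. Take Rxy, Rxz and set V(r)={w : Ryw}. Then □r at y so ◇□r at x, so □◇r at x, so ◇r at z, giving w with Rzw and Ryw.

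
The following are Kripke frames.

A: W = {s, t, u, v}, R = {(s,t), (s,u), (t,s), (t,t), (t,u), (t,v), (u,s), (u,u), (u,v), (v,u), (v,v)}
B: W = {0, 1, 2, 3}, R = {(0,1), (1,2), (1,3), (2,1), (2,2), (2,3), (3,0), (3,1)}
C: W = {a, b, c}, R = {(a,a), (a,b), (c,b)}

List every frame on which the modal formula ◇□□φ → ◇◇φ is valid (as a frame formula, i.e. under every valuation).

Frame correspondent (Sahlqvist): ∀x ∀y (xRy → ∃w (yR²w ∧ xR²w)) — i.e. a generalized confluence (Geach) condition.
A: satisfies the condition.
B: satisfies the condition.
C: fails — aRb but no w with bR²w and aR²w.
Valid on: A, B.

A, B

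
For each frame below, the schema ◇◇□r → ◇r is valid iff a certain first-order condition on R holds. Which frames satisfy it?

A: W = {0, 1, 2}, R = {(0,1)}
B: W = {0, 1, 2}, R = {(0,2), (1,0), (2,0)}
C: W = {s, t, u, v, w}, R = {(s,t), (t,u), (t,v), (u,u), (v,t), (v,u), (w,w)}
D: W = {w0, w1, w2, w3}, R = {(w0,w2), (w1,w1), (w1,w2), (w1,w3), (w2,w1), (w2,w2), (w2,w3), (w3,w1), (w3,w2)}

A, B, D

The schema corresponds to a generalized confluence (Geach) condition: ∀x ∀y (xR²y → ∃w (yRw ∧ xRw)).
A: holds.
B: holds.
C: fails — sR²u but no w* with uRw* and sRw*.
D: holds.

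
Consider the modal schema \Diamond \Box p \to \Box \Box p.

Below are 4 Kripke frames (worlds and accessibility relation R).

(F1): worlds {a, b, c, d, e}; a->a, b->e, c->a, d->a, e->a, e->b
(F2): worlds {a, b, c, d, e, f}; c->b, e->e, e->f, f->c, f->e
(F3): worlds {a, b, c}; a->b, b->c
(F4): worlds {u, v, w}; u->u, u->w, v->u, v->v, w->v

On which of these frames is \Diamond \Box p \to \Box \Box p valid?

(F3)

Frame correspondent (Sahlqvist): \forall x \forall y \forall z ((xRy \wedge x R^2 z) \to \exists w (yRw \wedge z = w)) — i.e. a generalized confluence (Geach) condition.
(F1): fails — eRa, eR²e but no w with aRw and e=w.
(F2): fails — eRe, eR²c but no w with eRw and c=w.
(F3): condition met.
(F4): fails — uRu, uR²v but no t with uRt and v=t.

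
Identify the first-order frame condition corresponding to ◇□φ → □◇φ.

Suppose ◇□φ→□◇φ is valid. Take Rxy, Rxz and set V(φ)={w : Ryw}. Then □φ at y so ◇□φ at x, so □◇φ at x, so ◇φ at z, giving w with Rzw and Ryw.
Conversely, any frame satisfying ∀x ∀y ∀z (Rxy ∧ Rxz → ∃w (Ryw ∧ Rzw)) validates the schema.
Frame condition: ∀x ∀y ∀z (Rxy ∧ Rxz → ∃w (Ryw ∧ Rzw)).

convergence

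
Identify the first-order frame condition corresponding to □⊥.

Emptiness of R

□⊥ is valid iff no world has any successor (otherwise □⊥ fails at any world with one).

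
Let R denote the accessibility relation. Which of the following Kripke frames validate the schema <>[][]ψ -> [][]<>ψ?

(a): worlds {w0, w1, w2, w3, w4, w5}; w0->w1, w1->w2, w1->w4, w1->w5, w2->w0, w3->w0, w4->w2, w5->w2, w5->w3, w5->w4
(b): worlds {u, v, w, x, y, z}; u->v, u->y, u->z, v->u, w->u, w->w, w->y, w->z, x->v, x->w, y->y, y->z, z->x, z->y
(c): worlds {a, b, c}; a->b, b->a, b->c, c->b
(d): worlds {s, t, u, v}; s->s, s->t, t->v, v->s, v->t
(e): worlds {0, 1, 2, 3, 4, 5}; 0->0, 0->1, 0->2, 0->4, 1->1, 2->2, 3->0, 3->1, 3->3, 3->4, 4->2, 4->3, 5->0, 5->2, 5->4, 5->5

This is the axiom for a generalized confluence (Geach) condition; its first-order frame correspondent is forall x forall y forall z ((xRy & x R^2 z) -> exists w (y R^2 w & zRw)).
(a): fails — w1Rw2, w1R²w2 but no w with w2R²w and w2Rw.
(b): fails — uRy, uR²x but no t with yR²t and xRt.
(c): condition met.
(d): fails — sRt, sR²t but no w with tR²w and tRw.
(e): fails — 0R1, 0R²2 but no w with 1R²w and 2Rw.

(c)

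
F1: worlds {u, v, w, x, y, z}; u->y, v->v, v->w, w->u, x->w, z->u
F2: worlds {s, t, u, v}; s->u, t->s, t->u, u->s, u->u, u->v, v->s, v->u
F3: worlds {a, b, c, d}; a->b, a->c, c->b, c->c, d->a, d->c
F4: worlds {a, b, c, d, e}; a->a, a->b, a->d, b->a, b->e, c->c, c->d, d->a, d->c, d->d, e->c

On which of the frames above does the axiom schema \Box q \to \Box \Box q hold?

none

Frame correspondent (Sahlqvist): \forall x \forall y \forall z (Rxy \wedge Ryz \to Rxz) — i.e. transitivity.
F1: fails — Rxw and Rwu but not Rxu.
F2: fails — Rvu and Ruv but not Rvv.
F3: fails — Rdc and Rcb but not Rdb.
F4: fails — Rcd and Rda but not Rca.
Valid on no frame.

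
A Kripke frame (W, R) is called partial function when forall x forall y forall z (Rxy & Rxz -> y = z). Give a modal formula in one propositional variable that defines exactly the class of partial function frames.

◇s → □s

The condition is partial functionality. The CD schema ◇s → □s defines it.
Suppose ◇s→□s is valid. Take Rxy, Rxz and set V(s)={y}. Then ◇s at x, so □s at x, so s at z, i.e. z=y.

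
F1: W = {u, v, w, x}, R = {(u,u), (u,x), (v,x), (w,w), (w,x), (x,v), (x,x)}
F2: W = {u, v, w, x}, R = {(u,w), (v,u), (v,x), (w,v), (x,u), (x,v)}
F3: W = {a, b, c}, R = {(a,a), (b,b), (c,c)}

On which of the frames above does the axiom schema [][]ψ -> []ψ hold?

F1, F3

The schema corresponds to density: forall x forall y (Rxy -> exists z (Rxz & Rzy)).
F1: holds.
F2: fails — Ruw but no z with Ruz and Rzw.
F3: holds.
Valid on: F1, F3.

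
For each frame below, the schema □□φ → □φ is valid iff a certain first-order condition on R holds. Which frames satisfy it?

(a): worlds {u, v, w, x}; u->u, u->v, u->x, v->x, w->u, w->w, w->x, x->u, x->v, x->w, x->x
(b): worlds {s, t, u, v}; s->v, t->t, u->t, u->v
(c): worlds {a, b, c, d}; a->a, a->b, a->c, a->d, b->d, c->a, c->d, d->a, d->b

(a)

The schema corresponds to density: ∀x ∀y (Rxy → ∃z (Rxz ∧ Rzy)).
(a): satisfies the condition.
(b): fails — Ruv but no z with Ruz and Rzv.
(c): fails — Rbd but no z with Rbz and Rzd.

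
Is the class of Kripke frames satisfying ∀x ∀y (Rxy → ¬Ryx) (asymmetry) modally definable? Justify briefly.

Modal frame validity is preserved under surjective bounded morphisms.
The 3-cycle (worlds a,b,c with a→b→c→a) is asymmetric. Mapping every world to a single reflexive point • is a surjective bounded morphism, and the reflexive point is not asymmetric (R•• but asymmetry requires ¬R••).
Hence asymmetry is not modally definable.

No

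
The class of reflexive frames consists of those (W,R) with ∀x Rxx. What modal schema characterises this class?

The condition is reflexivity. The T schema □r → r defines it.
Suppose □r→r is valid. At any x set V(r)={w : Rxw}. Then □r holds at x, so r holds at x, i.e. Rxx.

□r → r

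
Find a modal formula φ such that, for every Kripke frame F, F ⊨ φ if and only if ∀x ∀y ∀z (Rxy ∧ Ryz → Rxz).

A defining formula is □p → □□p (the 4 axiom).
Suppose □p→□□p is valid. Take Rxy, Ryz and set V(p)={w : Rxw}. Then □p at x, so □□p at x, so □p at y, so p at z, i.e. Rxz.

□p → □□p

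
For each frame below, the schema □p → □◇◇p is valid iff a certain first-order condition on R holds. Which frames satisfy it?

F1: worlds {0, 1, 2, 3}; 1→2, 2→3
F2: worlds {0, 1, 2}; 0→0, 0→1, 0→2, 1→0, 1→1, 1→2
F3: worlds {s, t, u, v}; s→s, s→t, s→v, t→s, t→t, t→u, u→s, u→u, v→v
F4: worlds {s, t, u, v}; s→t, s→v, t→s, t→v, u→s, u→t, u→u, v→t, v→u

F3, F4

The schema corresponds to a generalized confluence (Geach) condition: ∀x ∀z (xRz → ∃w (xRw ∧ zR²w)).
F1: fails — 1R2 but no w with 1Rw and 2R²w.
F2: fails — 0R2 but no w with 0Rw and 2R²w.
F3: satisfies the condition.
F4: satisfies the condition.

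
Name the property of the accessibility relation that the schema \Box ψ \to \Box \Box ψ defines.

Suppose □ψ→□□ψ is valid. Take Rxy, Ryz and set V(ψ)={w : Rxw}. Then □ψ at x, so □□ψ at x, so □ψ at y, so ψ at z, i.e. Rxz.
Conversely, any frame satisfying \forall x \forall y \forall z (Rxy \wedge Ryz \to Rxz) validates the schema.
So the correspondent is transitivity.

transitivity: \forall x \forall y \forall z (Rxy \wedge Ryz \to Rxz)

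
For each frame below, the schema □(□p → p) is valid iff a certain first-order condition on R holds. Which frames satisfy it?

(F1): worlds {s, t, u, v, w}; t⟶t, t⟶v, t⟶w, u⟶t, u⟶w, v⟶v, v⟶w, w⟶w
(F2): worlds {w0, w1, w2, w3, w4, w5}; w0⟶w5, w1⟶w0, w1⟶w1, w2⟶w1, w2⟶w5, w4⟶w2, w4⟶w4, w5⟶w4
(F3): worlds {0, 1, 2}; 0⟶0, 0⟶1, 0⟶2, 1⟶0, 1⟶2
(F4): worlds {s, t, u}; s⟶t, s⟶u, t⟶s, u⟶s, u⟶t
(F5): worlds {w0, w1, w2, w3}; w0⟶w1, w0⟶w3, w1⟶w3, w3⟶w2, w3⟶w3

This is the axiom for shift-reflexivity; its first-order frame correspondent is ∀x ∀y (Rxy → Ryy).
(F1): condition met.
(F2): fails — Rw1w0 but not Rw0w0.
(F3): fails — R02 but not R22.
(F4): fails — Rut but not Rtt.
(F5): fails — Rw3w2 but not Rw2w2.
Valid on: (F1).

(F1)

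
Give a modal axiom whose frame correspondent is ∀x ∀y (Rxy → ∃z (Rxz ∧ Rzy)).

The condition is density. The C4 schema □□r → □r defines it.
Suppose □□r→□r is valid. Take Rxy and set V(r)={w : xR²w}. Then □□r at x, so □r at x, so r at y, i.e. ∃z(Rxz∧Rzy).

□□r → □r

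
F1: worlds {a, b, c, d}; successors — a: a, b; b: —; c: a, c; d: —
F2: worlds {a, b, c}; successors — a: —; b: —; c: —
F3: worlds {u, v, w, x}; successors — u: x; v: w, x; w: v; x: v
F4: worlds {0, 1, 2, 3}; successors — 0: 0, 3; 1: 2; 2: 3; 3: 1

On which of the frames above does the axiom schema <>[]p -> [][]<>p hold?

F2

Frame correspondent (Sahlqvist): forall x forall y forall z ((xRy & x R^2 z) -> exists w (yRw & zRw)) — i.e. a generalized confluence (Geach) condition.
F1: fails — aRa, aR²b but no w with aRw and bRw.
F2: holds.
F3: fails — uRx, uR²v but no t with xRt and vRt.
F4: fails — 0R0, 0R²1 but no w with 0Rw and 1Rw.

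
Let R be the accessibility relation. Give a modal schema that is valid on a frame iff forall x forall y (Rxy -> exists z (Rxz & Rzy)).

The condition is density. The C4 schema □□p → □p defines it.
Suppose □□p→□p is valid. Take Rxy and set V(p)={w : xR²w}. Then □□p at x, so □p at x, so p at y, i.e. ∃z(Rxz∧Rzy).

□□p → □p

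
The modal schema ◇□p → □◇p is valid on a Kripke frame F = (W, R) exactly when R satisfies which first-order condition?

Suppose ◇□p→□◇p is valid. Take Rxy, Rxz and set V(p)={w : Ryw}. Then □p at y so ◇□p at x, so □◇p at x, so ◇p at z, giving w with Rzw and Ryw.
The converse is a direct semantic check.
So the correspondent is convergence.

Convergence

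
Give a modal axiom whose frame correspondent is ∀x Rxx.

□p → p

The condition is reflexivity. The T schema □p → p defines it.
Suppose □p→p is valid. At any x set V(p)={w : Rxw}. Then □p holds at x, so p holds at x, i.e. Rxx.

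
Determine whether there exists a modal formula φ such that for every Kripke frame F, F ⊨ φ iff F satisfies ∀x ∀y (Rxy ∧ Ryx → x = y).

Modal frame validity is preserved under surjective bounded morphisms.
The 6-cycle (worlds 0,1,2,3,4,5 with 0→1→2→3→4→5→0) is antisymmetric. Sending even-indexed worlds to s and odd-indexed worlds to t is a surjective bounded morphism onto the two-world frame with s↔t, which is not antisymmetric.
So no modal formula (or set of formulas) defines exactly the antisymmetric frames.

No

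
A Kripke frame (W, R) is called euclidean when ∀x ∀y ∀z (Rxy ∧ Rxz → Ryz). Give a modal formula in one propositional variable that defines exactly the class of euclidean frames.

This is the Euclidean property; the standard corresponding axiom is 5: ◇s → □◇s.
Suppose ◇s→□◇s is valid. Take Rxy, Rxz and set V(s)={y}. Then ◇s at x, so □◇s at x, so ◇s at z, so some w with Rzw has s; w=y, i.e. Rzy. By symmetry of the argument, Ryz.

◇s → □◇s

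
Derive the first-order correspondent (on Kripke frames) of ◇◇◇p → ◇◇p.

This is a Sahlqvist (Geach-type) schema ◇^3□^0p → □^0◇^2p.
Minimal-valuation argument: fix x; take any y with xR^3y and any z with xR^0z. Set V(p) to the set of worlds R-reachable from y in exactly 0 steps. Then □^0p holds at y, so the antecedent holds at x; validity forces ◇^2p at z, giving a w with zR^2w and yR^0w.
First-order correspondent: ∀x ∀y (xR³y → ∃w (y = w ∧ xR²w)).

∀x ∀y (xR³y → ∃w (y = w ∧ xR²w))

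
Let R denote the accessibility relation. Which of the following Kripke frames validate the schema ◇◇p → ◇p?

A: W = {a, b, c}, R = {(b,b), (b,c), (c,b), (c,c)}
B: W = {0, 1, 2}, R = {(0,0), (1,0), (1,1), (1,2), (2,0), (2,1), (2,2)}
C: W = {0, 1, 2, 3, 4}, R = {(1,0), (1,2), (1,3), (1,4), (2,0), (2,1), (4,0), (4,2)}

Frame correspondent (Sahlqvist): ∀x ∀y ∀z (Rxy ∧ Ryz → Rxz) — i.e. transitivity.
A: ✓.
B: ✓.
C: fails — R12 and R21 but not R11.
Valid on: A, B.

A, B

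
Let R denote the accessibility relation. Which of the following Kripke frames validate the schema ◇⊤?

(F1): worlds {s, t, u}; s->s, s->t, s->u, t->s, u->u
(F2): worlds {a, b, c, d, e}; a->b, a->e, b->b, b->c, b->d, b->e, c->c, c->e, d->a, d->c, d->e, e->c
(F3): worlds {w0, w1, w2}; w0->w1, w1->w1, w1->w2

This is the axiom for seriality; its first-order frame correspondent is ∀x ∃y Rxy.
(F1): holds.
(F2): holds.
(F3): fails — world w2 has no successor.
Valid on: (F1), (F2).

(F1), (F2)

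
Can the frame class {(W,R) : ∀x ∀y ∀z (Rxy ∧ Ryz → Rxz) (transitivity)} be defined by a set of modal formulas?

Yes: it is transitivity, defined by the 4 schema □r → □□r.
Suppose □r→□□r is valid. Take Rxy, Ryz and set V(r)={w : Rxw}. Then □r at x, so □□r at x, so □r at y, so r at z, i.e. Rxz.

Yes — defined by □r → □□r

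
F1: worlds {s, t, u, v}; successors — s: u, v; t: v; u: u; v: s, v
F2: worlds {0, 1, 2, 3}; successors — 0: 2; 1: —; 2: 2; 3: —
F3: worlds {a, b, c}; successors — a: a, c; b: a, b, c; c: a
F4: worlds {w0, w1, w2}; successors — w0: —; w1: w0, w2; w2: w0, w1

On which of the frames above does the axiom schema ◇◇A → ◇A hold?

F2

Frame correspondent (Sahlqvist): ∀x ∀y ∀z (Rxy ∧ Ryz → Rxz) — i.e. transitivity.
F1: fails — Rtv and Rvs but not Rts.
F2: satisfies the condition.
F3: fails — Rca and Rac but not Rcc.
F4: fails — Rw1w2 and Rw2w1 but not Rw1w1.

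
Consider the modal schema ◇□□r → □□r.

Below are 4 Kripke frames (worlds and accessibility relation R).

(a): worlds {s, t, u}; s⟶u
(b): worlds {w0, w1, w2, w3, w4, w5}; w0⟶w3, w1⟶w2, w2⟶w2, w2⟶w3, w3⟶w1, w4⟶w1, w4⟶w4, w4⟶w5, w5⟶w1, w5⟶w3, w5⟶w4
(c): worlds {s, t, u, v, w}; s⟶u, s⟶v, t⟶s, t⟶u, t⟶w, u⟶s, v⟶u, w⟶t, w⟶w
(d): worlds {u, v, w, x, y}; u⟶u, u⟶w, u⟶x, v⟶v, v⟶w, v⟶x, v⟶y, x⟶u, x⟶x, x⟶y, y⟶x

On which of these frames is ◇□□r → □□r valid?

(a)

Frame correspondent (Sahlqvist): ∀x ∀y ∀z ((xRy ∧ xR²z) → ∃w (yR²w ∧ z = w)) — i.e. a generalized confluence (Geach) condition.
(a): satisfies the condition.
(b): fails — w0Rw3, w0R²w1 but no w with w3R²w and w1=w.
(c): fails — sRu, sR²s but no w* with uR²w* and s=w*.
(d): fails — uRw, uR²u but no t with wR²t and u=t.
Valid on: (a).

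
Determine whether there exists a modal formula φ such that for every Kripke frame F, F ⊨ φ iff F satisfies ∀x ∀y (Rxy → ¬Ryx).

Any modally definable frame class is closed under surjective bounded morphisms.
The 5-cycle (worlds a,b,c,d,e with a→b→c→d→e→a) is asymmetric. Mapping every world to a single reflexive point • is a surjective bounded morphism, and the reflexive point is not asymmetric (R•• but asymmetry requires ¬R••).
Hence asymmetry is not modally definable.

No — not modally definable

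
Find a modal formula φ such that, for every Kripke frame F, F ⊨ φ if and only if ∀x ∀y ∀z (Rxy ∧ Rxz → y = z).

A defining formula is ◇s → □s (the CD axiom).
Suppose ◇s→□s is valid. Take Rxy, Rxz and set V(s)={y}. Then ◇s at x, so □s at x, so s at z, i.e. z=y.

◇s → □s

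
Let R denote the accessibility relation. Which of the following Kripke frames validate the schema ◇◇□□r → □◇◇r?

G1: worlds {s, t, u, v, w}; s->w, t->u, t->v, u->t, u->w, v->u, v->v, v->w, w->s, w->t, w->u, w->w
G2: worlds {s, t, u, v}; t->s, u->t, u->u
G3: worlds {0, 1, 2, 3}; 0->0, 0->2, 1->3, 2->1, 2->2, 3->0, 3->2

The schema corresponds to a generalized confluence (Geach) condition: ∀x ∀y ∀z ((xR²y ∧ xRz) → ∃w (yR²w ∧ zR²w)).
G1: ✓.
G2: fails — uR²s, uRt but no w with sR²w and tR²w.
G3: ✓.

G1, G3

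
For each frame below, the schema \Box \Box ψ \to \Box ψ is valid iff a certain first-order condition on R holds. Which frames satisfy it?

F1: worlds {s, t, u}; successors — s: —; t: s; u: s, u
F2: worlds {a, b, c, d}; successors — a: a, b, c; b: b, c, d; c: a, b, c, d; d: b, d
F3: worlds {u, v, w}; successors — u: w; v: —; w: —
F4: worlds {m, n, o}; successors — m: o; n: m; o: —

F2

This is the axiom for density; its first-order frame correspondent is \forall x \forall y (Rxy \to \exists z (Rxz \wedge Rzy)).
F1: fails — Rts but no z with Rtz and Rzs.
F2: condition met.
F3: fails — Ruw but no z with Ruz and Rzw.
F4: fails — Rnm but no z with Rnz and Rzm.
Valid on: F2.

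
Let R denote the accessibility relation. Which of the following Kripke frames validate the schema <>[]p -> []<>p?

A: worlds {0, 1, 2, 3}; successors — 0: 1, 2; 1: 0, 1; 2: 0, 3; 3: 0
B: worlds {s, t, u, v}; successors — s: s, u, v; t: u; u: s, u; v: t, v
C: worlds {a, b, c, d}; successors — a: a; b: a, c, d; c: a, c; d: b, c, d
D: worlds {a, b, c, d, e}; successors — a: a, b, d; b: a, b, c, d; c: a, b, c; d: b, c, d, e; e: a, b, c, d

This is the axiom for convergence; its first-order frame correspondent is forall x forall y forall z (Rxy & Rxz -> exists w (Ryw & Rzw)).
A: fails — R23 and R20 but 3 and 0 have no common successor.
B: fails — Rsv and Rsu but v and u have no common successor.
C: fails — Rba and Rbd but a and d have no common successor.
D: holds.
Valid on: D.

D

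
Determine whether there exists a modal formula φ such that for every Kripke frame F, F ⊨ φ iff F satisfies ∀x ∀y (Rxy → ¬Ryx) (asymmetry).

Not definable by any modal formula

Any modally definable frame class is closed under surjective bounded morphisms.
The 5-cycle (worlds 0,1,2,3,4 with 0→1→2→3→4→0) is asymmetric. Mapping every world to a single reflexive point • is a surjective bounded morphism, and the reflexive point is not asymmetric (R•• but asymmetry requires ¬R••).
Hence asymmetry is not modally definable.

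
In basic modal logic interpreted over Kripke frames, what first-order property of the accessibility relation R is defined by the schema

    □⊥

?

Emptiness of R

□⊥ is valid iff no world has any successor (otherwise □⊥ fails at any world with one).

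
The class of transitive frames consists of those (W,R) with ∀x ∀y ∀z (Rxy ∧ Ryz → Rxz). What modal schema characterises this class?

A defining formula is □q → □□q (the 4 axiom).
Suppose □q→□□q is valid. Take Rxy, Ryz and set V(q)={w : Rxw}. Then □q at x, so □□q at x, so □q at y, so q at z, i.e. Rxz.

□q → □□q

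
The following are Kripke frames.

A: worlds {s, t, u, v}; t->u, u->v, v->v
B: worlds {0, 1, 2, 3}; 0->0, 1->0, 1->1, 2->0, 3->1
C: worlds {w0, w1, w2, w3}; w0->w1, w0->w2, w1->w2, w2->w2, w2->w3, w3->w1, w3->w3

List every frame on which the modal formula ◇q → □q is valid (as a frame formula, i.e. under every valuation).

This is the axiom for partial functionality; its first-order frame correspondent is ∀x ∀y ∀z (Rxy ∧ Rxz → y = z).
A: ✓.
B: fails — 1 sees both 0 and 1.
C: fails — w0 sees both w1 and w2.

A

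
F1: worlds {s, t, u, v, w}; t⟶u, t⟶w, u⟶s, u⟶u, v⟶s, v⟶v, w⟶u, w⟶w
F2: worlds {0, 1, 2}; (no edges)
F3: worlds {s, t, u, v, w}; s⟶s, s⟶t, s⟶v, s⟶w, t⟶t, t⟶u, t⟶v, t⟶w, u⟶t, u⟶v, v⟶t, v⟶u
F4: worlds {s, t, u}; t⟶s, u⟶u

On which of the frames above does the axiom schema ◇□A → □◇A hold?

The schema corresponds to convergence: ∀x ∀y ∀z (Rxy ∧ Rxz → ∃w (Ryw ∧ Rzw)).
F1: fails — Ruu and Rus but u and s have no common successor.
F2: ✓.
F3: fails — Rsv and Rsw but v and w have no common successor.
F4: fails — Rts and Rts but s and s have no common successor.

F2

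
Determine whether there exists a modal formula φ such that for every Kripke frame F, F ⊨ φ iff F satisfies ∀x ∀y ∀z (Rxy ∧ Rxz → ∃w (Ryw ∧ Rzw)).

Yes: it is convergence, defined by the .2 schema ◇□q → □◇q.
Suppose ◇□q→□◇q is valid. Take Rxy, Rxz and set V(q)={w : Ryw}. Then □q at y so ◇□q at x, so □◇q at x, so ◇q at z, giving w with Rzw and Ryw.

Yes, by ◇□q → □◇q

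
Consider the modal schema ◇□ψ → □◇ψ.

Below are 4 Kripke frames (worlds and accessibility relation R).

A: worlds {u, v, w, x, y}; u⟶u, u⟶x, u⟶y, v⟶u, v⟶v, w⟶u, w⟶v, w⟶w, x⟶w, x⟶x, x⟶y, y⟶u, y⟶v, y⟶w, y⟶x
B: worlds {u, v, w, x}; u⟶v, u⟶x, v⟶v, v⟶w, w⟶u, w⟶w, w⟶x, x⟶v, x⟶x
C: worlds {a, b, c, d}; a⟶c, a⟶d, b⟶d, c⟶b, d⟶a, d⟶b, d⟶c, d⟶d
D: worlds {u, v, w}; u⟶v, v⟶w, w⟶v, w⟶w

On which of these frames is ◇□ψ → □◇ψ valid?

The schema corresponds to convergence: ∀x ∀y ∀z (Rxy ∧ Rxz → ∃w (Ryw ∧ Rzw)).
A: fails — Ryx and Ryv but x and v have no common successor.
B: holds.
C: fails — Rdc and Rdb but c and b have no common successor.
D: holds.
Valid on: B, D.

B, D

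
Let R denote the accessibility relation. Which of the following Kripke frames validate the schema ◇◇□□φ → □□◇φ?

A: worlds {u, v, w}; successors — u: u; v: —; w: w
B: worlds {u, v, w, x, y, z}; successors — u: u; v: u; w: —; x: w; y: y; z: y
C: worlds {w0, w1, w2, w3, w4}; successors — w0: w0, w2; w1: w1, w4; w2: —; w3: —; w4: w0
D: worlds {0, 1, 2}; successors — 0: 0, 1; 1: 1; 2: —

A, B, D

This is the axiom for a generalized confluence (Geach) condition; its first-order frame correspondent is ∀x ∀y ∀z ((xR²y ∧ xR²z) → ∃w (yR²w ∧ zRw)).
A: condition met.
B: condition met.
C: fails — w0R²w0, w0R²w2 but no w with w0R²w and w2Rw.
D: condition met.
Valid on: A, B, D.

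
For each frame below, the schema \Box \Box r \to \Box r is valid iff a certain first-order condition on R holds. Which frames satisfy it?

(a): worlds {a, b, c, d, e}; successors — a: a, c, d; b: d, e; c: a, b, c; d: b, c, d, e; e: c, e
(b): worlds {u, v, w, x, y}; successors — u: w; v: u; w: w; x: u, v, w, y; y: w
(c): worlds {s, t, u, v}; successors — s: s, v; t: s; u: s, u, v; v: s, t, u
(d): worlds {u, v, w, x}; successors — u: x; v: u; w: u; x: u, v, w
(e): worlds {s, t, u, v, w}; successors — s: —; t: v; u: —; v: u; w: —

This is the axiom for density; its first-order frame correspondent is \forall x \forall y (Rxy \to \exists z (Rxz \wedge Rzy)).
(a): satisfies the condition.
(b): fails — Rvu but no z with Rvz and Rzu.
(c): fails — Rvt but no z with Rvz and Rzt.
(d): fails — Rxw but no z with Rxz and Rzw.
(e): fails — Rvu but no z with Rvz and Rzu.
Valid on: (a).

(a)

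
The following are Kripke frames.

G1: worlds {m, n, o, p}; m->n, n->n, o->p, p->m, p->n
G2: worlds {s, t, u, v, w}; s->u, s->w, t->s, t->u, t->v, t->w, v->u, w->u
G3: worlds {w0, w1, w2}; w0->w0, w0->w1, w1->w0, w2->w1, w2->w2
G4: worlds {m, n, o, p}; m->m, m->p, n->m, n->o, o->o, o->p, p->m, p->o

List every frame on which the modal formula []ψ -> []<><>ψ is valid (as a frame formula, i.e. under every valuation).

Frame correspondent (Sahlqvist): forall x forall z (xRz -> exists w (xRw & z R^2 w)) — i.e. a generalized confluence (Geach) condition.
G1: fails — oRp but no w with oRw and pR²w.
G2: fails — sRu but no w* with sRw* and uR²w*.
G3: satisfies the condition.
G4: satisfies the condition.
Valid on: G3, G4.

G3, G4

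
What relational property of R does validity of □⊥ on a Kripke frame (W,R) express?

Emptiness of R

□⊥ is valid iff no world has any successor (otherwise □⊥ fails at any world with one).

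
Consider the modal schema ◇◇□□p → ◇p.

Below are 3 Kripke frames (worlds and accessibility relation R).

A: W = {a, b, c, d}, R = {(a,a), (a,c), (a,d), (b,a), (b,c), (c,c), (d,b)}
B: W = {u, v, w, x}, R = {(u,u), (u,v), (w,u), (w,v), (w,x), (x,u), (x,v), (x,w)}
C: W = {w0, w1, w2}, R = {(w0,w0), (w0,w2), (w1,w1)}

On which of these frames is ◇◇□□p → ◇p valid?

This is the axiom for a generalized confluence (Geach) condition; its first-order frame correspondent is ∀x ∀y (xR²y → ∃w (yR²w ∧ xRw)).
A: fails — dR²c but no w with cR²w and dRw.
B: fails — uR²v but no t with vR²t and uRt.
C: fails — w0R²w2 but no w with w2R²w and w0Rw.

none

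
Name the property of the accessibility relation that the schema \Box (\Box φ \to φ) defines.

Suppose □(□φ→φ) is valid. Take Rxy and set V(φ)={w : Ryw}. Then at y, □φ holds; since □(□φ→φ) at x, □φ→φ at y, so φ at y, i.e. Ryy.
Conversely, on a frame with shift-reflexivity the schema holds at every world under every valuation.
So the correspondent is shift-reflexivity.

Shift-reflexivity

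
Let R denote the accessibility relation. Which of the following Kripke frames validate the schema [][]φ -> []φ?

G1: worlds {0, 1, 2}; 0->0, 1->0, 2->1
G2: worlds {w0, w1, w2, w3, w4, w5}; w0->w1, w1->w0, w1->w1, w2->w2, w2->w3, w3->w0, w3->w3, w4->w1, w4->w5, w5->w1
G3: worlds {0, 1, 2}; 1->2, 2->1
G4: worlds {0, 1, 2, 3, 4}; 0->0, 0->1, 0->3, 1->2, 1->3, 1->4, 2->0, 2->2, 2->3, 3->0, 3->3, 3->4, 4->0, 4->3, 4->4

The schema corresponds to density: forall x forall y (Rxy -> exists z (Rxz & Rzy)).
G1: fails — R21 but no z with R2z and Rz1.
G2: fails — Rw4w5 but no z with Rw4z and Rzw5.
G3: fails — R12 but no z with R1z and Rz2.
G4: condition met.
Valid on: G4.

G4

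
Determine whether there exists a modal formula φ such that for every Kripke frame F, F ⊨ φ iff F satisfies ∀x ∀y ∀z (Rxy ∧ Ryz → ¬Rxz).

If a class were modally definable it would be closed under surjective bounded morphisms (Goldblatt–Thomason).
The 5-cycle (worlds a,b,c,d,e with a→b→c→d→e→a) is intransitive. Mapping every world to a single reflexive point • is a surjective bounded morphism; the reflexive point is not intransitive (R••∧R•• but R••).
So no modal formula (or set of formulas) defines exactly the intransitive frames.

No — not modally definable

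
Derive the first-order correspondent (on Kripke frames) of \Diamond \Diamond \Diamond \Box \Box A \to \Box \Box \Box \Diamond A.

\forall x \forall y \forall z ((x R^3 y \wedge x R^3 z) \to \exists w (y R^2 w \wedge zRw))

This is a Sahlqvist (Geach-type) schema ◇^3□^2A → □^3◇^1A.
Minimal-valuation argument: fix x; take any y with xR^3y and any z with xR^3z. Set V(A) to the set of worlds R-reachable from y in exactly 2 steps. Then □^2A holds at y, so the antecedent holds at x; validity forces ◇^1A at z, giving a w with zR^1w and yR^2w.
First-order correspondent: \forall x \forall y \forall z ((x R^3 y \wedge x R^3 z) \to \exists w (y R^2 w \wedge zRw)).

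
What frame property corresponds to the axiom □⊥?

□⊥ is valid iff no world has any successor (otherwise □⊥ fails at any world with one).

emptiness of R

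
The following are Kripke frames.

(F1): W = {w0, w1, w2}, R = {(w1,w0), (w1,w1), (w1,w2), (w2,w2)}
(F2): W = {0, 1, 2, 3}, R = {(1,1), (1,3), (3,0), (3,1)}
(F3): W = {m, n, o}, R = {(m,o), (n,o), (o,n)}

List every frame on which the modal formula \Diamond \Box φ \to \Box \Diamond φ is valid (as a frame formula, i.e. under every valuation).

(F3)

Frame correspondent (Sahlqvist): \forall x \forall y \forall z (Rxy \wedge Rxz \to \exists w (Ryw \wedge Rzw)) — i.e. convergence.
(F1): fails — Rw1w2 and Rw1w0 but w2 and w0 have no common successor.
(F2): fails — R31 and R30 but 1 and 0 have no common successor.
(F3): condition met.
Valid on: (F3).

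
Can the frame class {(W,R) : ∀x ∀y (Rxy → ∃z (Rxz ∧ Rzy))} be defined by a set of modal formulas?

Yes, by □□q → □q

The condition is density. A defining modal formula is □□q → □q.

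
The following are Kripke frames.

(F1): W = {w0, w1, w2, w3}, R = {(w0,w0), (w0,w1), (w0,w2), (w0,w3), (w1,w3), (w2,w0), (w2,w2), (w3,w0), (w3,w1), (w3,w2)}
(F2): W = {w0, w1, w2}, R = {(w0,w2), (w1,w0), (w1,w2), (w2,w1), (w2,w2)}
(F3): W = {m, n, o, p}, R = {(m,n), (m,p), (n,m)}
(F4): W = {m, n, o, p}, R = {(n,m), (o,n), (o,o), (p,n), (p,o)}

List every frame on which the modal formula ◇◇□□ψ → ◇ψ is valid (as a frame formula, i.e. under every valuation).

(F2)

This is the axiom for a generalized confluence (Geach) condition; its first-order frame correspondent is ∀x ∀y (xR²y → ∃w (yR²w ∧ xRw)).
(F1): fails — w1R²w1 but no w with w1R²w and w1Rw.
(F2): holds.
(F3): fails — mR²m but no w with mR²w and mRw.
(F4): fails — oR²m but no w with mR²w and oRw.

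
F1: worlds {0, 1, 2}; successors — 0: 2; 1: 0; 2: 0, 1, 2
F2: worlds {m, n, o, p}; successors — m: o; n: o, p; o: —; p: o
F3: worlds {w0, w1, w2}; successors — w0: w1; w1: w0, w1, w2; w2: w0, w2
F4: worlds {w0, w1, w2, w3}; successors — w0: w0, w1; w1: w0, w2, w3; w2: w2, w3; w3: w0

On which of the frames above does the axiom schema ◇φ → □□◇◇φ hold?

Frame correspondent (Sahlqvist): ∀x ∀y ∀z ((xRy ∧ xR²z) → ∃w (y = w ∧ zR²w)) — i.e. a generalized confluence (Geach) condition.
F1: fails — 2R0, 2R²1 but no w with 0=w and 1R²w.
F2: fails — nRo, nR²o but no w with o=w and oR²w.
F3: ✓.
F4: fails — w0Rw1, w0R²w2 but no w with w1=w and w2R²w.

F3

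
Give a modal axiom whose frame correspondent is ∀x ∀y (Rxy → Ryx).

The condition is symmetry. The B schema p → □◇p defines it.
Suppose p→□◇p is valid. Take Rxy and set V(p)={x}. Then p at x, so □◇p at x, so ◇p at y, so some z with Ryz has p; z=x, i.e. Ryx.

p → □◇p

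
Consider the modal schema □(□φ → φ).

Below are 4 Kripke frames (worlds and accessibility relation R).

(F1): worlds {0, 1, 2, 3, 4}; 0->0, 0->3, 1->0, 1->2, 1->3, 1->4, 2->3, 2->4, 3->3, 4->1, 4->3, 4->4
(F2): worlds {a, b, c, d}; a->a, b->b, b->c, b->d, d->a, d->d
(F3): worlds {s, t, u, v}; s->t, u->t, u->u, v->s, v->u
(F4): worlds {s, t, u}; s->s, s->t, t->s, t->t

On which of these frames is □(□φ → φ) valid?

The schema corresponds to shift-reflexivity: ∀x ∀y (Rxy → Ryy).
(F1): fails — R12 but not R22.
(F2): fails — Rbc but not Rcc.
(F3): fails — Rut but not Rtt.
(F4): holds.

(F4)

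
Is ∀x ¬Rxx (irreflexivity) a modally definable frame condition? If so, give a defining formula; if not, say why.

Not definable by any modal formula

Modal frame validity is preserved under surjective bounded morphisms.
The 5-cycle (worlds 0,1,2,3,4 with 0→1→2→3→4→0) is irreflexive, and the map sending every world to a single reflexive point • is a surjective bounded morphism (forth: every edge maps to (•,•); back: every world has a successor). So any modal formula valid on the 5-cycle is also valid on the reflexive point, which is not irreflexive.
So no modal formula (or set of formulas) defines exactly the irreflexive frames.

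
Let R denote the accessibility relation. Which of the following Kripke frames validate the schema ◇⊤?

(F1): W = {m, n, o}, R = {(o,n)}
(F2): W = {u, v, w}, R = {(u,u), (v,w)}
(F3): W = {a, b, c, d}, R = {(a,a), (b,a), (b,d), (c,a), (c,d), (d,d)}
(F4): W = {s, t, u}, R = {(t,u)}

(F3)

Frame correspondent (Sahlqvist): ∀x ∃y Rxy — i.e. seriality.
(F1): fails — world m has no successor.
(F2): fails — world w has no successor.
(F3): condition met.
(F4): fails — world s has no successor.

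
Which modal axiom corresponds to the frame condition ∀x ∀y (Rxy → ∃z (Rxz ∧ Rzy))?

□□ψ → □ψ

A defining formula is □□ψ → □ψ (the C4 axiom).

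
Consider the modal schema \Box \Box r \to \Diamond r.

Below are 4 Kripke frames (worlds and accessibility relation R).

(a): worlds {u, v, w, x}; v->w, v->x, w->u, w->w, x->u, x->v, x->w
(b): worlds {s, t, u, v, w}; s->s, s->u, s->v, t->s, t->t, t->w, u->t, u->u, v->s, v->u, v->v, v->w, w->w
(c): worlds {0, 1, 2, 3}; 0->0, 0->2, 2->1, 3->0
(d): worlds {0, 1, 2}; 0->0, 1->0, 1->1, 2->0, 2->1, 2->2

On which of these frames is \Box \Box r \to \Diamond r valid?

(b), (d)

This is the axiom for a generalized confluence (Geach) condition; its first-order frame correspondent is \forall x \exists w (x R^2 w \wedge xRw).
(a): fails — at u but no t with uR²t and uRt.
(b): ✓.
(c): fails — at 1 but no w with 1R²w and 1Rw.
(d): ✓.
Valid on: (b), (d).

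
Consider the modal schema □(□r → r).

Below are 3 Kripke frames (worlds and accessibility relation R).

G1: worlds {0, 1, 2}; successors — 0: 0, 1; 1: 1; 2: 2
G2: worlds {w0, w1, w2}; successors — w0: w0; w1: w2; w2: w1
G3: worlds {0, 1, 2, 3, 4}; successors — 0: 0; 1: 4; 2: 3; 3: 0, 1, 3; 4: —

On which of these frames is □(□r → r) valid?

Frame correspondent (Sahlqvist): ∀x ∀y (Rxy → Ryy) — i.e. shift-reflexivity.
G1: holds.
G2: fails — Rw1w2 but not Rw2w2.
G3: fails — R31 but not R11.

G1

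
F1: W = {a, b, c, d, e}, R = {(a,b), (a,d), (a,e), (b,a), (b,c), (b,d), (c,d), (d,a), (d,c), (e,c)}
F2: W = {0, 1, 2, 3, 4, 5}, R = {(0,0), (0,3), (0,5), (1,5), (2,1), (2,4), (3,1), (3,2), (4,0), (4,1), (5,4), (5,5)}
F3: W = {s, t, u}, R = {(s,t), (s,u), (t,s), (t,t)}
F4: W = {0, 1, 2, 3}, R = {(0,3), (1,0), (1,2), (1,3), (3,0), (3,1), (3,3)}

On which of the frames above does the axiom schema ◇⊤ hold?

This is the axiom for seriality; its first-order frame correspondent is ∀x ∃y Rxy.
F1: holds.
F2: holds.
F3: fails — world u has no successor.
F4: fails — world 2 has no successor.
Valid on: F1, F2.

F1, F2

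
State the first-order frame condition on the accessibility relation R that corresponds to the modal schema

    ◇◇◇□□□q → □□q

This is a Sahlqvist (Geach-type) schema ◇^3□^3q → □^2◇^0q.
Minimal-valuation argument: fix x; take any y with xR^3y and any z with xR^2z. Set V(q) to the set of worlds R-reachable from y in exactly 3 steps. Then □^3q holds at y, so the antecedent holds at x; validity forces ◇^0q at z, giving a w with zR^0w and yR^3w.
First-order correspondent: ∀x ∀y ∀z ((xR³y ∧ xR²z) → ∃w (yR³w ∧ z = w)).

∀x ∀y ∀z ((xR³y ∧ xR²z) → ∃w (yR³w ∧ z = w))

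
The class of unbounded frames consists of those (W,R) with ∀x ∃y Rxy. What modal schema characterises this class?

□p → ◇p

The condition is seriality. The D schema □p → ◇p defines it.
Suppose □p→◇p is valid. At any x set V(p)=W. Then □p at x, so ◇p at x, so x has a successor.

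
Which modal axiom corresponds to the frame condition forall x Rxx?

A defining formula is □ψ → ψ (the T axiom).
Suppose □ψ→ψ is valid. At any x set V(ψ)={w : Rxw}. Then □ψ holds at x, so ψ holds at x, i.e. Rxx.

□ψ → ψ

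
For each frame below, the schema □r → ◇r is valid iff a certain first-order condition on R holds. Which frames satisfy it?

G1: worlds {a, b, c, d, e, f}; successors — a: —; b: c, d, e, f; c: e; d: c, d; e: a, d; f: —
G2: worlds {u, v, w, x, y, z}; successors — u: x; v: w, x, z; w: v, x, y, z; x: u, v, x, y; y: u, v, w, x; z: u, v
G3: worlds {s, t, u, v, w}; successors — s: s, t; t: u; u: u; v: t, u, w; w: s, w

The schema corresponds to seriality: ∀x ∃y Rxy.
G1: fails — world a has no successor.
G2: holds.
G3: holds.
Valid on: G2, G3.

G2, G3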